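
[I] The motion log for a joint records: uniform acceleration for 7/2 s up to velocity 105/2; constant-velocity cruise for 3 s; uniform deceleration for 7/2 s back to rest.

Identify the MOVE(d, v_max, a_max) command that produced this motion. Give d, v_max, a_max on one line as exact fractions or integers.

d=1365/4 v_max=105/2 a_max=15

a_max = (105/2)/(7/2) = 15
d_a = ½·105/2·7/2 = 735/8; d_c = 105/2·3 = 315/2
d = 2·735/8 + 315/2 = 1365/4
t_c = 3 > 0 ⇒ limit active, v_max = 105/2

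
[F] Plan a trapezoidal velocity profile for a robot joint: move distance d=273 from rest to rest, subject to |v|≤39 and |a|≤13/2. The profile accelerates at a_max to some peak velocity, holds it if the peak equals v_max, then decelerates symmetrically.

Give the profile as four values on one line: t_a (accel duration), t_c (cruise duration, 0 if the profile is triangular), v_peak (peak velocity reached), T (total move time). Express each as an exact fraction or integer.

(v_max)²/a_max = 39²/(13/2) = 234
273 ≥ 234 so v_max reached
t_a = 39/(13/2) = 6; v_peak = 39
d_cruise = 273 − 234 = 39; t_c = 39/39 = 1
T = 2·6 + 1 = 13

t_a=6 t_c=1 v_peak=39 T=13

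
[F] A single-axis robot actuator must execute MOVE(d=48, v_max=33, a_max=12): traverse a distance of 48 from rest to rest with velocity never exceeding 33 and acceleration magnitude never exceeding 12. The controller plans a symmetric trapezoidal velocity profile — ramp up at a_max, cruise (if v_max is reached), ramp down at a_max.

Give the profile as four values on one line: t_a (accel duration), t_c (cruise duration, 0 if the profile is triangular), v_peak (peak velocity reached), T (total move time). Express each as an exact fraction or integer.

vₘ²/aₘ = 33²/12 = 363/4
48 < 363/4 so t_c = 0
v_peak = √(48·12) = √576 = 24
t_a = 24/12 = 2; t_c = 0
T = 2·2 = 4

t_a=2 t_c=0 v_peak=24 T=4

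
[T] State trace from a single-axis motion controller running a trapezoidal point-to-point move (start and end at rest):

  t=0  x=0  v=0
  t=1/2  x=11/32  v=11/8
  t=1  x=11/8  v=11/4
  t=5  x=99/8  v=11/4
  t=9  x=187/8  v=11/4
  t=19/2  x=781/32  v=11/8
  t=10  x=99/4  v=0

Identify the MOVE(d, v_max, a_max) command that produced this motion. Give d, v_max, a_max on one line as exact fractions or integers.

d=99/4 v_max=11/4 a_max=11/4

final state: t=10, x=99/4, v=0 → d = 99/4
a_max = (11/8−0)/(1/2−0) = 11/4
max v = 11/4 over t∈[1,9] → v_max = 11/4
check: 11/4·(1+8) = 99/4 ✓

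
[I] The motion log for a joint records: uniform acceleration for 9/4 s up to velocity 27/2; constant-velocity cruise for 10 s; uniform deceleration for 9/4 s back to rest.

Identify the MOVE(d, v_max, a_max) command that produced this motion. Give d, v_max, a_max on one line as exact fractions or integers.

a_max = (27/2)/(9/4) = 6
d_a = ½·27/2·9/4 = 243/16; d_c = 27/2·10 = 135
d = 2·243/16 + 135 = 1323/8
t_c = 10 > 0 ⇒ limit active, v_max = 27/2

d=1323/8 v_max=27/2 a_max=6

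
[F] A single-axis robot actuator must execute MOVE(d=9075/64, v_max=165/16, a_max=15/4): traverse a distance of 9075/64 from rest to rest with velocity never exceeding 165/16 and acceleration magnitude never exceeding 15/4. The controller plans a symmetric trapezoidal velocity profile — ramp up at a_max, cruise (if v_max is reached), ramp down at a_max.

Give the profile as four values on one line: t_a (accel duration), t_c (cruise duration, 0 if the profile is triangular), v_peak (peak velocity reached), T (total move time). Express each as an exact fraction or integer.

t_a=11/4 t_c=11 v_peak=165/16 T=33/2

(v_max)²/a_max = (165/16)²/(15/4) = 1815/64
9075/64 ≥ 1815/64 so v_max reached
t_a = (165/16)/(15/4) = 11/4; v_peak = 165/16
d_cruise = 9075/64 − 1815/64 = 1815/16; t_c = (1815/16)/(165/16) = 11
T = 2·11/4 + 11 = 33/2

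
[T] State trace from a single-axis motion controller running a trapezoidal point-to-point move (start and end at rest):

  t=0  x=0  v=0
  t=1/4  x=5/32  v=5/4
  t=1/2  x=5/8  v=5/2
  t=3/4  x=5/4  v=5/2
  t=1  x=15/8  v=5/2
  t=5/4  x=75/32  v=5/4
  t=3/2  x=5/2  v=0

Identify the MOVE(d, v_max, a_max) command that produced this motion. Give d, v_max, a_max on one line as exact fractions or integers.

final state: t=3/2, x=5/2, v=0 → d = 5/2
a_max = (5/4−0)/(1/4−0) = 5
max v = 5/2 over t∈[1/2,1] → v_max = 5/2
check: 5/2·(1/2+1/2) = 5/2 ✓

d=5/2 v_max=5/2 a_max=5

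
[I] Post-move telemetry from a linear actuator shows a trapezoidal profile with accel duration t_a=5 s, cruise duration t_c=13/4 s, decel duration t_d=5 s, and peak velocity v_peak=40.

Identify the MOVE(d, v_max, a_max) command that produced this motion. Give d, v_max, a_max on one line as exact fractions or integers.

a_max = 40/5 = 8
d_a = ½·40·5 = 100; d_c = 40·13/4 = 130
d = 2·100 + 130 = 330
t_c = 13/4 > 0 ⇒ limit active, v_max = 40

d=330 v_max=40 a_max=8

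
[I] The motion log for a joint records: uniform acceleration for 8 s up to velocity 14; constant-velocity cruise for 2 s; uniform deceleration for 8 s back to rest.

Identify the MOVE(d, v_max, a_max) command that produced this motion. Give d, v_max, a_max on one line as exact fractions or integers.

d=140 v_max=14 a_max=7/4

a_max = 14/8 = 7/4
d_a = ½·14·8 = 56; d_c = 14·2 = 28
d = 2·56 + 28 = 140
t_c = 2 > 0 so v_max = 14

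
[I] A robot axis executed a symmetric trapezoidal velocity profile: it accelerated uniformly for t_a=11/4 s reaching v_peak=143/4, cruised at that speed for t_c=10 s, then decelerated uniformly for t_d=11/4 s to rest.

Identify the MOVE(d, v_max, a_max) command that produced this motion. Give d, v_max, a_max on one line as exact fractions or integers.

d=7293/16 v_max=143/4 a_max=13

a_max = (143/4)/(11/4) = 13
d_a = ½·143/4·11/4 = 1573/32; d_c = 143/4·10 = 715/2
d = 2·1573/32 + 715/2 = 7293/16
t_c = 10 > 0 so v_max = 143/4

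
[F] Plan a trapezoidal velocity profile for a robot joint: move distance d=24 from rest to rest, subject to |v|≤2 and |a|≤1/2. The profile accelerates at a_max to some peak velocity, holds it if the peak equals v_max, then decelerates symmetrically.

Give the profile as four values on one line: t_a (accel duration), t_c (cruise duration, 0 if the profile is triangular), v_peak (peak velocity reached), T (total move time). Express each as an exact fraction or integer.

t_a=4 t_c=8 v_peak=2 T=16

(v_max)²/a_max = 2²/(1/2) = 8
24 ≥ 8 → trapezoidal
t_a = 2/(1/2) = 4; v_peak = 2
d_cruise = 24 − 8 = 16; t_c = 16/2 = 8
T = 2·4 + 8 = 16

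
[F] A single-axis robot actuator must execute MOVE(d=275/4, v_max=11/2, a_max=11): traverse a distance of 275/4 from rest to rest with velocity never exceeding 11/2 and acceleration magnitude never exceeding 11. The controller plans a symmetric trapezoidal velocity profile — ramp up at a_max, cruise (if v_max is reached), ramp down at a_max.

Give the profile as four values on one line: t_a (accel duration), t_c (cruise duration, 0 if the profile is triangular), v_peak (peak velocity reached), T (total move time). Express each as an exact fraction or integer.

t_a=1/2 t_c=12 v_peak=11/2 T=13

(v_max)²/a_max = (11/2)²/11 = 11/4
275/4 ≥ 11/4 so v_max reached
t_a = (11/2)/11 = 1/2; v_peak = 11/2
d_cruise = 275/4 − 11/4 = 66; t_c = 66/(11/2) = 12
T = 2·1/2 + 12 = 13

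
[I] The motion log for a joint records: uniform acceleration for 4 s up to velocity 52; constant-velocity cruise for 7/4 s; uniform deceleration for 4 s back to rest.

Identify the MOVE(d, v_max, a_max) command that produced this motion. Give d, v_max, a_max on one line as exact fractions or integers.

d=299 v_max=52 a_max=13

a_max = 52/4 = 13
d_a = ½·52·4 = 104; d_c = 52·7/4 = 91
d = 2·104 + 91 = 299
t_c = 7/4 > 0 → v_max = v_peak = 52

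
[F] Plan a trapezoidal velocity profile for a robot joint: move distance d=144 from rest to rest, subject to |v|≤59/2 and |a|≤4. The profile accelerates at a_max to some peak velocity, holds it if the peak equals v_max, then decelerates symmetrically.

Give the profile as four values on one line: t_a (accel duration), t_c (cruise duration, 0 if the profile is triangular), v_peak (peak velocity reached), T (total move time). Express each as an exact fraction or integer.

t_a=6 t_c=0 v_peak=24 T=12

(v_max)²/a_max = (59/2)²/4 = 3481/16
144 < 3481/16 ⇒ no cruise
v_peak = √(144·4) = √576 = 24
t_a = 24/4 = 6; t_c = 0
T = 2·6 = 12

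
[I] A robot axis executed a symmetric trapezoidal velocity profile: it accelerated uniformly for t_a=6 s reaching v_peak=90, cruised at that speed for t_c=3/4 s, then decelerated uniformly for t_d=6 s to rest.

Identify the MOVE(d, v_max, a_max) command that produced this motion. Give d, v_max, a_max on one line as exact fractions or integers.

d=1215/2 v_max=90 a_max=15

a_max = 90/6 = 15
d_a = ½·90·6 = 270; d_c = 90·3/4 = 135/2
d = 2·270 + 135/2 = 1215/2
t_c = 3/4 > 0 ⇒ limit active, v_max = 90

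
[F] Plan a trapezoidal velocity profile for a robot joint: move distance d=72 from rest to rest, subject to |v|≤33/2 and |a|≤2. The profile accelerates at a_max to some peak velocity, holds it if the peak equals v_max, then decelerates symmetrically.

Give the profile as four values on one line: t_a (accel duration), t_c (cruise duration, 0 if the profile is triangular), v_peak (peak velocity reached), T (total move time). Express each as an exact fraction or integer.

(v_max)²/a_max = (33/2)²/2 = 1089/8
72 < 1089/8 so t_c = 0
v_peak = √(72·2) = √144 = 12
t_a = 12/2 = 6; t_c = 0
T = 2·6 = 12

t_a=6 t_c=0 v_peak=12 T=12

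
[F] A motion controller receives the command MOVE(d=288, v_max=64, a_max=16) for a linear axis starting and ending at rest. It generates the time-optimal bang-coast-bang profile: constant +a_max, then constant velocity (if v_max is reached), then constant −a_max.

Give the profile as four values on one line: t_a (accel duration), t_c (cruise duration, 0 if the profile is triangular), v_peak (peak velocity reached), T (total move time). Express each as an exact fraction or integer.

t_a=4 t_c=1/2 v_peak=64 T=17/2

(v_max)²/a_max = 64²/16 = 256
288 ≥ 256 so v_max reached
t_a = 64/16 = 4; v_peak = 64
d_cruise = 288 − 256 = 32; t_c = 32/64 = 1/2
T = 2·4 + 1/2 = 17/2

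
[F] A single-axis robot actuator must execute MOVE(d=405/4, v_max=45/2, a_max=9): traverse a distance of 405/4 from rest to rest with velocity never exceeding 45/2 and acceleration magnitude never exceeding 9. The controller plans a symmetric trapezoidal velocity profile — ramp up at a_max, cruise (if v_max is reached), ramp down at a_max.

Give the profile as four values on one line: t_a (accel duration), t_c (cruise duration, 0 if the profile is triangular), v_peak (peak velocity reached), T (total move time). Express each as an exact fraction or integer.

t_a=5/2 t_c=2 v_peak=45/2 T=7

v_max²/a_max = (45/2)²/9 = 225/4
405/4 ≥ 225/4 ⇒ cruise phase
t_a = (45/2)/9 = 5/2; v_peak = 45/2
d_cruise = 405/4 − 225/4 = 45; t_c = 45/(45/2) = 2
T = 2·5/2 + 2 = 7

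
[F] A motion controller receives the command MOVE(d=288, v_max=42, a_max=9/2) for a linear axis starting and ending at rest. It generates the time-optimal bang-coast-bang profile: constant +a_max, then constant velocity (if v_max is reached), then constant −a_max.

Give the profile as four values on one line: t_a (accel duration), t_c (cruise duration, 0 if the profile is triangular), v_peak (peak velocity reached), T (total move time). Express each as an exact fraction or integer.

vₘ²/aₘ = 42²/(9/2) = 392
288 < 392 → triangular
v_peak = √(288·9/2) = √1296 = 36
t_a = 36/(9/2) = 8; t_c = 0
T = 2·8 = 16

t_a=8 t_c=0 v_peak=36 T=16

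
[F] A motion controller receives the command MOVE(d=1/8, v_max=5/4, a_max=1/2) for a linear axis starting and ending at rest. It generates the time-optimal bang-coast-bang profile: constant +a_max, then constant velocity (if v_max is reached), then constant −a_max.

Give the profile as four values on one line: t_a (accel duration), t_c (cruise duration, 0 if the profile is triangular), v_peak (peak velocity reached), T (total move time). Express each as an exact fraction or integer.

t_a=1/2 t_c=0 v_peak=1/4 T=1

vₘ²/aₘ = (5/4)²/(1/2) = 25/8
1/8 < 25/8 → triangular
v_peak = √(1/8·1/2) = √(1/16) = 1/4
t_a = (1/4)/(1/2) = 1/2; t_c = 0
T = 2·1/2 = 1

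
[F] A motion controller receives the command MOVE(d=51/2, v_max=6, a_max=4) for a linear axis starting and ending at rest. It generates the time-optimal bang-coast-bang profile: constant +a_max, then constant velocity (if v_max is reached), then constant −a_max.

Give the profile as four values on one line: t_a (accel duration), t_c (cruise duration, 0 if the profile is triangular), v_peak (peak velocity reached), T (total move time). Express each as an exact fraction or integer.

v_max²/a_max = 6²/4 = 9
51/2 ≥ 9 ⇒ cruise phase
t_a = 6/4 = 3/2; v_peak = 6
d_cruise = 51/2 − 9 = 33/2; t_c = (33/2)/6 = 11/4
T = 2·3/2 + 11/4 = 23/4

t_a=3/2 t_c=11/4 v_peak=6 T=23/4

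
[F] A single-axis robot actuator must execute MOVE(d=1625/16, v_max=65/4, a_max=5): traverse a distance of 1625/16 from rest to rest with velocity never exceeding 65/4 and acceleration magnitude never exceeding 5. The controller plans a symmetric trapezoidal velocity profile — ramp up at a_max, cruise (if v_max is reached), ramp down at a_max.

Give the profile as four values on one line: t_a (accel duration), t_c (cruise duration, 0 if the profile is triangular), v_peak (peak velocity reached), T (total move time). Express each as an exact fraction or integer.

t_a=13/4 t_c=3 v_peak=65/4 T=19/2

v_max²/a_max = (65/4)²/5 = 845/16
1625/16 ≥ 845/16 so v_max reached
t_a = (65/4)/5 = 13/4; v_peak = 65/4
d_cruise = 1625/16 − 845/16 = 195/4; t_c = (195/4)/(65/4) = 3
T = 2·13/4 + 3 = 19/2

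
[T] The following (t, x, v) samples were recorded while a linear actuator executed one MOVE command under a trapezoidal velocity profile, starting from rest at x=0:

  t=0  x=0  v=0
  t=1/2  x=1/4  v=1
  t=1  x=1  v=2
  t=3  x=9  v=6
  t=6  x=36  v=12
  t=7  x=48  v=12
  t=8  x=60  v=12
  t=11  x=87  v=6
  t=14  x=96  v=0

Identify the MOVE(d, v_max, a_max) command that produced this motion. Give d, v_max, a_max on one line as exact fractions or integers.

final state: t=14, x=96, v=0 → d = 96
a_max = (1−0)/(1/2−0) = 2
max v = 12 over t∈[6,8] → v_max = 12
check: 12·(6+2) = 96 ✓

d=96 v_max=12 a_max=2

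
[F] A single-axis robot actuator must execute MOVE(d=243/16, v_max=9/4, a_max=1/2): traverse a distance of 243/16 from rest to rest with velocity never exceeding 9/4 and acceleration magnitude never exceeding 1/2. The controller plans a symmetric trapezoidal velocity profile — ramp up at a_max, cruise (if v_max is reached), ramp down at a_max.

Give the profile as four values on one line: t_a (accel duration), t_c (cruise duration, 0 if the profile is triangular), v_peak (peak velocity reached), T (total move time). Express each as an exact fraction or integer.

t_a=9/2 t_c=9/4 v_peak=9/4 T=45/4

vₘ²/aₘ = (9/4)²/(1/2) = 81/8
243/16 ≥ 81/8 → trapezoidal
t_a = (9/4)/(1/2) = 9/2; v_peak = 9/4
d_cruise = 243/16 − 81/8 = 81/16; t_c = (81/16)/(9/4) = 9/4
T = 2·9/2 + 9/4 = 45/4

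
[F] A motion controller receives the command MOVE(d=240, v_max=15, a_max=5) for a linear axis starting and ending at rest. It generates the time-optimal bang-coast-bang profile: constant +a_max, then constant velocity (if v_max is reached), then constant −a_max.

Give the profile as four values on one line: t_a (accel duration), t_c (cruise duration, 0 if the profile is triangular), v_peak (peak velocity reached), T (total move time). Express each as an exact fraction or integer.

vₘ²/aₘ = 15²/5 = 45
240 ≥ 45 ⇒ cruise phase
t_a = 15/5 = 3; v_peak = 15
d_cruise = 240 − 45 = 195; t_c = 195/15 = 13
T = 2·3 + 13 = 19

t_a=3 t_c=13 v_peak=15 T=19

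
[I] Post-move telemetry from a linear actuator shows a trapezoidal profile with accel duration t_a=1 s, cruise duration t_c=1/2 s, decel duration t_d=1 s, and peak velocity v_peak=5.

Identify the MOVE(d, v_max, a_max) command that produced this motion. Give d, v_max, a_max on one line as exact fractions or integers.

d=15/2 v_max=5 a_max=5

a_max = 5/1 = 5
d_a = ½·5·1 = 5/2; d_c = 5·1/2 = 5/2
d = 2·5/2 + 5/2 = 15/2
t_c = 1/2 > 0 so v_max = 5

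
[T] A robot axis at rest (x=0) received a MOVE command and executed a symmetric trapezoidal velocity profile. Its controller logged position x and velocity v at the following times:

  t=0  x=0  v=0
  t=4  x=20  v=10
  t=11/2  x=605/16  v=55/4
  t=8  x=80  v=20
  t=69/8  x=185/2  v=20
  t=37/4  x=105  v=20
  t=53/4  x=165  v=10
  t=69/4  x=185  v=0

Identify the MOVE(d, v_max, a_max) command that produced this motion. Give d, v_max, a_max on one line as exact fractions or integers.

d=185 v_max=20 a_max=5/2

final state: t=69/4, x=185, v=0 → d = 185
a_max = (10−0)/(4−0) = 5/2
max v = 20 over t∈[8,37/4] → v_max = 20
check: 20·(8+5/4) = 185 ✓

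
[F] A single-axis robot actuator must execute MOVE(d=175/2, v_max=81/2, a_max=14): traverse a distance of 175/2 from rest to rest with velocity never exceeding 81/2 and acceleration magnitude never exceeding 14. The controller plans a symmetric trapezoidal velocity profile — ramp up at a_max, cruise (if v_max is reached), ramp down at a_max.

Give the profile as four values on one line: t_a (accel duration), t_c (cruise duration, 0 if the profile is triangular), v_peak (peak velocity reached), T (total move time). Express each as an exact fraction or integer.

(v_max)²/a_max = (81/2)²/14 = 6561/56
175/2 < 6561/56 ⇒ no cruise
v_peak = √(175/2·14) = √1225 = 35
t_a = 35/14 = 5/2; t_c = 0
T = 2·5/2 = 5

t_a=5/2 t_c=0 v_peak=35 T=5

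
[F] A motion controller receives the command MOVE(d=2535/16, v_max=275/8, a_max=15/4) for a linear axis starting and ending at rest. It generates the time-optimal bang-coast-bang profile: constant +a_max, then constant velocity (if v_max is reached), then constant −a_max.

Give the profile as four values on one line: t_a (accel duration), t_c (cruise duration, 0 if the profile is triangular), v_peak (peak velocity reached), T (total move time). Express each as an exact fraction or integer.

v_max²/a_max = (275/8)²/(15/4) = 15125/48
2535/16 < 15125/48 → triangular
v_peak = √(2535/16·15/4) = √(38025/64) = 195/8
t_a = (195/8)/(15/4) = 13/2; t_c = 0
T = 2·13/2 = 13

t_a=13/2 t_c=0 v_peak=195/8 T=13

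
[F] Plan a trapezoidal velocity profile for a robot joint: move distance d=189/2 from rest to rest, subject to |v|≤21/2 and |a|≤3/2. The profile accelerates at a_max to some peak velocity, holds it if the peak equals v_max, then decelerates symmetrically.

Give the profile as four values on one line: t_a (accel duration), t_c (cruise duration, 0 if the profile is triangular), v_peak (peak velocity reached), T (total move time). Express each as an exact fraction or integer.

t_a=7 t_c=2 v_peak=21/2 T=16

vₘ²/aₘ = (21/2)²/(3/2) = 147/2
189/2 ≥ 147/2 → trapezoidal
t_a = (21/2)/(3/2) = 7; v_peak = 21/2
d_cruise = 189/2 − 147/2 = 21; t_c = 21/(21/2) = 2
T = 2·7 + 2 = 16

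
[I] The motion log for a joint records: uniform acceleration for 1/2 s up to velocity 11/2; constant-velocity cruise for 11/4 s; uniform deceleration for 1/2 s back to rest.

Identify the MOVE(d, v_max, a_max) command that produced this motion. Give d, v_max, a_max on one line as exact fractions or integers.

d=143/8 v_max=11/2 a_max=11

a_max = (11/2)/(1/2) = 11
d_a = ½·11/2·1/2 = 11/8; d_c = 11/2·11/4 = 121/8
d = 2·11/8 + 121/8 = 143/8
t_c = 11/4 > 0 so v_max = 11/2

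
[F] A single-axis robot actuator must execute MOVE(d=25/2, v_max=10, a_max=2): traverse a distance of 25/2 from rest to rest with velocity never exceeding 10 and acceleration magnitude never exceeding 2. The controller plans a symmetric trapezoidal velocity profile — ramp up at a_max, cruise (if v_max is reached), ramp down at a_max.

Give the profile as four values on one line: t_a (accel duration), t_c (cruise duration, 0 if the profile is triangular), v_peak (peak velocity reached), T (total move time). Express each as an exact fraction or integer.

(v_max)²/a_max = 10²/2 = 50
25/2 < 50 ⇒ no cruise
v_peak = √(25/2·2) = √25 = 5
t_a = 5/2; t_c = 0
T = 2·5/2 = 5

t_a=5/2 t_c=0 v_peak=5 T=5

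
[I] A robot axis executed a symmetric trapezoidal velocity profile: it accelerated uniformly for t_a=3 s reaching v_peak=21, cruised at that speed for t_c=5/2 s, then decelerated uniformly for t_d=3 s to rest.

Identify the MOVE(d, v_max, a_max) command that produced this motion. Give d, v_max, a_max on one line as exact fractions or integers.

a_max = 21/3 = 7
d_a = ½·21·3 = 63/2; d_c = 21·5/2 = 105/2
d = 2·63/2 + 105/2 = 231/2
t_c = 5/2 > 0 so v_max = 21

d=231/2 v_max=21 a_max=7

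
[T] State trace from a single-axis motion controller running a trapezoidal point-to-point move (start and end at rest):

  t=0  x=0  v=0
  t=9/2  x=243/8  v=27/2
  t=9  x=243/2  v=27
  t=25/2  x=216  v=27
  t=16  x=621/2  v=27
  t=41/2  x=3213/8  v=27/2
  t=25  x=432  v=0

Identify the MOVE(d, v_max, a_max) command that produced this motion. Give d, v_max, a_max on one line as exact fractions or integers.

d=432 v_max=27 a_max=3

final state: t=25, x=432, v=0 → d = 432
a_max = (27/2−0)/(9/2−0) = 3
max v = 27 over t∈[9,16] → v_max = 27
check: 27·(9+7) = 432 ✓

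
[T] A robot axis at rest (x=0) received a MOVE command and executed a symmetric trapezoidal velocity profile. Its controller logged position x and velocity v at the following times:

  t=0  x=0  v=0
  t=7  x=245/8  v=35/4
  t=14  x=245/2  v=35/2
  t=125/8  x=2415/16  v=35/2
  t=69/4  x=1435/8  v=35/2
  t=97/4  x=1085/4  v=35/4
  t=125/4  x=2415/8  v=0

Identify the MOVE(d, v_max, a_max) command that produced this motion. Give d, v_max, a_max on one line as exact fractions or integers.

final state: t=125/4, x=2415/8, v=0 → d = 2415/8
a_max = (35/4−0)/(7−0) = 5/4
max v = 35/2 over t∈[14,69/4] → v_max = 35/2
check: 35/2·(14+13/4) = 2415/8 ✓

d=2415/8 v_max=35/2 a_max=5/4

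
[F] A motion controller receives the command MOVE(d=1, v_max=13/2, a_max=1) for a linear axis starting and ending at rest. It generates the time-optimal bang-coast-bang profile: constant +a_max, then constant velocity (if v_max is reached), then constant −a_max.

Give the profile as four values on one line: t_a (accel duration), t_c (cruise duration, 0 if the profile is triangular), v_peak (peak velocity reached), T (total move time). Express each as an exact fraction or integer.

t_a=1 t_c=0 v_peak=1 T=2

v_max²/a_max = (13/2)²/1 = 169/4
1 < 169/4 → triangular
v_peak = √(1·1) = √1 = 1
t_a = 1/1 = 1; t_c = 0
T = 2·1 = 2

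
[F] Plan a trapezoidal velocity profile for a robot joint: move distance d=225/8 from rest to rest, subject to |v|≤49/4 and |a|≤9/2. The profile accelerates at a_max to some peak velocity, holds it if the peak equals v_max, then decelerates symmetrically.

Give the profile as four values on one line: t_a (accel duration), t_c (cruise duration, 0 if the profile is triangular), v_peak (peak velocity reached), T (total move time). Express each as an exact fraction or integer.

t_a=5/2 t_c=0 v_peak=45/4 T=5

v_max²/a_max = (49/4)²/(9/2) = 2401/72
225/8 < 2401/72 → triangular
v_peak = √(225/8·9/2) = √(2025/16) = 45/4
t_a = (45/4)/(9/2) = 5/2; t_c = 0
T = 2·5/2 = 5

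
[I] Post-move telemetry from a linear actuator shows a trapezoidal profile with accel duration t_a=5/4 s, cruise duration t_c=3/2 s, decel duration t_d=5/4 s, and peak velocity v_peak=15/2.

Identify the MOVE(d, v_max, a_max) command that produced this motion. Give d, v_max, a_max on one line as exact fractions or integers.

a_max = (15/2)/(5/4) = 6
d_a = ½·15/2·5/4 = 75/16; d_c = 15/2·3/2 = 45/4
d = 2·75/16 + 45/4 = 165/8
t_c = 3/2 > 0 → v_max = v_peak = 15/2

d=165/8 v_max=15/2 a_max=6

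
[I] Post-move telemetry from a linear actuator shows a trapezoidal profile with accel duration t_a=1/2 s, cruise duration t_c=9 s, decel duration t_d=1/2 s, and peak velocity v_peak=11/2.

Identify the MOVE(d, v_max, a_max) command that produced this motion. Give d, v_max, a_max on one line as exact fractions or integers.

a_max = (11/2)/(1/2) = 11
d_a = ½·11/2·1/2 = 11/8; d_c = 11/2·9 = 99/2
d = 2·11/8 + 99/2 = 209/4
t_c = 9 > 0 so v_max = 11/2

d=209/4 v_max=11/2 a_max=11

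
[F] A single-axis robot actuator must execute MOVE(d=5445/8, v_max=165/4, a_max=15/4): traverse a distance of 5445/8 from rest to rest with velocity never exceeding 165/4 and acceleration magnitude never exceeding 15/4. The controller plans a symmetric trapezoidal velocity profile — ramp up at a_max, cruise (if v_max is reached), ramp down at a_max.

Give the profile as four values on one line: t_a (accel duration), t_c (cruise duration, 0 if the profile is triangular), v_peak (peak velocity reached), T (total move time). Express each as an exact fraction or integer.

(v_max)²/a_max = (165/4)²/(15/4) = 1815/4
5445/8 ≥ 1815/4 ⇒ cruise phase
t_a = (165/4)/(15/4) = 11; v_peak = 165/4
d_cruise = 5445/8 − 1815/4 = 1815/8; t_c = (1815/8)/(165/4) = 11/2
T = 2·11 + 11/2 = 55/2

t_a=11 t_c=11/2 v_peak=165/4 T=55/2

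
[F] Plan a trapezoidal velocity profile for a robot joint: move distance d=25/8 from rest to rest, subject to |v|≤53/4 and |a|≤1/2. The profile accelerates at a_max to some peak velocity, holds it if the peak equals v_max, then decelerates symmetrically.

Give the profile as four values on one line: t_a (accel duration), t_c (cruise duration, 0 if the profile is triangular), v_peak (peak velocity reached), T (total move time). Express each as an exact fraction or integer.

v_max²/a_max = (53/4)²/(1/2) = 2809/8
25/8 < 2809/8 → triangular
v_peak = √(25/8·1/2) = √(25/16) = 5/4
t_a = (5/4)/(1/2) = 5/2; t_c = 0
T = 2·5/2 = 5

t_a=5/2 t_c=0 v_peak=5/4 T=5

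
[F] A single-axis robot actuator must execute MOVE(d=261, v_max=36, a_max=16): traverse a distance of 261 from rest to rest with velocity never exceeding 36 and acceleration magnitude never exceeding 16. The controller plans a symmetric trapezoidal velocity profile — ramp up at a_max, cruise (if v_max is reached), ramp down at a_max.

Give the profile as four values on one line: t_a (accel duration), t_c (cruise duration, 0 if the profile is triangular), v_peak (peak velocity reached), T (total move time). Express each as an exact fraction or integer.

vₘ²/aₘ = 36²/16 = 81
261 ≥ 81 so v_max reached
t_a = 36/16 = 9/4; v_peak = 36
d_cruise = 261 − 81 = 180; t_c = 180/36 = 5
T = 2·9/4 + 5 = 19/2

t_a=9/4 t_c=5 v_peak=36 T=19/2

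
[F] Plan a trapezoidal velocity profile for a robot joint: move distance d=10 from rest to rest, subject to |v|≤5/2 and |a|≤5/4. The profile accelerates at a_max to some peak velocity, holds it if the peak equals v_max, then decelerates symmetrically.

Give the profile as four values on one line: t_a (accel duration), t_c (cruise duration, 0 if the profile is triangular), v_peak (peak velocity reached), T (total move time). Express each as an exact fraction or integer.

t_a=2 t_c=2 v_peak=5/2 T=6

v_max²/a_max = (5/2)²/(5/4) = 5
10 ≥ 5 ⇒ cruise phase
t_a = (5/2)/(5/4) = 2; v_peak = 5/2
d_cruise = 10 − 5 = 5; t_c = 5/(5/2) = 2
T = 2·2 + 2 = 6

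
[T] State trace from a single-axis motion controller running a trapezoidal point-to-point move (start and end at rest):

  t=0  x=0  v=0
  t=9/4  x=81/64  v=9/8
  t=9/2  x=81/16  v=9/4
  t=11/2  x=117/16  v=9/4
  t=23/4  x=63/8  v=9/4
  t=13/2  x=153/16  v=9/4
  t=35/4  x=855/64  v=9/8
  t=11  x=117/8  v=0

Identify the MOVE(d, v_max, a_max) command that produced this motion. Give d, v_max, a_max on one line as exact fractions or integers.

d=117/8 v_max=9/4 a_max=1/2

final state: t=11, x=117/8, v=0 → d = 117/8
a_max = (9/8−0)/(9/4−0) = 1/2
max v = 9/4 over t∈[9/2,13/2] → v_max = 9/4
check: 9/4·(9/2+2) = 117/8 ✓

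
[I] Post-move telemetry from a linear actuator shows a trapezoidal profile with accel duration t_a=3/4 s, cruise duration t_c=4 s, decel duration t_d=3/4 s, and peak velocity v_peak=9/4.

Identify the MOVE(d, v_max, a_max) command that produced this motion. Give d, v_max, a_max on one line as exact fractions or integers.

a_max = (9/4)/(3/4) = 3
d_a = ½·9/4·3/4 = 27/32; d_c = 9/4·4 = 9
d = 2·27/32 + 9 = 171/16
t_c = 4 > 0 so v_max = 9/4

d=171/16 v_max=9/4 a_max=3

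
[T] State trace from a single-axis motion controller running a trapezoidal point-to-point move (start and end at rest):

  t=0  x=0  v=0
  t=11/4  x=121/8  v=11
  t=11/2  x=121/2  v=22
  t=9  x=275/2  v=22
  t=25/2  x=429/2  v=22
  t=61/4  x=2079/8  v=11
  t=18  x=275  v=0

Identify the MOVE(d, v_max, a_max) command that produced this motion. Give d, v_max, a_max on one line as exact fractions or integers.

d=275 v_max=22 a_max=4

final state: t=18, x=275, v=0 → d = 275
a_max = (11−0)/(11/4−0) = 4
max v = 22 over t∈[11/2,25/2] → v_max = 22
check: 22·(11/2+7) = 275 ✓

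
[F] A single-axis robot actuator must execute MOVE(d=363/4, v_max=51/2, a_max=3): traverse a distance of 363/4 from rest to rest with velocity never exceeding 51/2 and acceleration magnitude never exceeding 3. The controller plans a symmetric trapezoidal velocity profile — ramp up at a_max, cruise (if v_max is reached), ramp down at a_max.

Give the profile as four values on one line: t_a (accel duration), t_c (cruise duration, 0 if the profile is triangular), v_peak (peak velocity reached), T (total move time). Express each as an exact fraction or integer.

v_max²/a_max = (51/2)²/3 = 867/4
363/4 < 867/4 ⇒ no cruise
v_peak = √(363/4·3) = √(1089/4) = 33/2
t_a = (33/2)/3 = 11/2; t_c = 0
T = 2·11/2 = 11

t_a=11/2 t_c=0 v_peak=33/2 T=11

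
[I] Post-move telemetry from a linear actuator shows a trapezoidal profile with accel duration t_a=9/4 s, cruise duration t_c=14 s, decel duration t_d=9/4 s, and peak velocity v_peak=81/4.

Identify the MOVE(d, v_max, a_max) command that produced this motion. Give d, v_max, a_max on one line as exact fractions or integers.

d=5265/16 v_max=81/4 a_max=9

a_max = (81/4)/(9/4) = 9
d_a = ½·81/4·9/4 = 729/32; d_c = 81/4·14 = 567/2
d = 2·729/32 + 567/2 = 5265/16
t_c = 14 > 0 ⇒ limit active, v_max = 81/4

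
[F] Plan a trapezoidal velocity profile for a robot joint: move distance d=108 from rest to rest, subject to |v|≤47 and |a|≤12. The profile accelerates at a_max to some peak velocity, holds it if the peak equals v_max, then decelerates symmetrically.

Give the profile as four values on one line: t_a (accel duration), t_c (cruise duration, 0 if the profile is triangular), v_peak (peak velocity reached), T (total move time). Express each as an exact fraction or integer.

v_max²/a_max = 47²/12 = 2209/12
108 < 2209/12 so t_c = 0
v_peak = √(108·12) = √1296 = 36
t_a = 36/12 = 3; t_c = 0
T = 2·3 = 6

t_a=3 t_c=0 v_peak=36 T=6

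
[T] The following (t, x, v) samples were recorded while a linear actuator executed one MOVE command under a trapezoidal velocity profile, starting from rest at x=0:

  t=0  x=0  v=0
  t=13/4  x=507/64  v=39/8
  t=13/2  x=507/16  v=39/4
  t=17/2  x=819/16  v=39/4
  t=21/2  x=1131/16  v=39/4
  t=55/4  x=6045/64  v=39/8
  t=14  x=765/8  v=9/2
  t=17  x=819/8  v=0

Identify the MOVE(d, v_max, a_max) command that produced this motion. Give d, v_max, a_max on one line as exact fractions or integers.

d=819/8 v_max=39/4 a_max=3/2

final state: t=17, x=819/8, v=0 → d = 819/8
a_max = (39/8−0)/(13/4−0) = 3/2
max v = 39/4 over t∈[13/2,21/2] → v_max = 39/4
check: 39/4·(13/2+4) = 819/8 ✓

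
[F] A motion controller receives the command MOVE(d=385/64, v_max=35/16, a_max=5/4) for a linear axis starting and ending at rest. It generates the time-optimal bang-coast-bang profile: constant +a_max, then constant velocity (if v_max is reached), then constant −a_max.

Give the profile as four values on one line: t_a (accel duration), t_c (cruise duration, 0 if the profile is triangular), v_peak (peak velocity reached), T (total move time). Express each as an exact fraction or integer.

v_max²/a_max = (35/16)²/(5/4) = 245/64
385/64 ≥ 245/64 ⇒ cruise phase
t_a = (35/16)/(5/4) = 7/4; v_peak = 35/16
d_cruise = 385/64 − 245/64 = 35/16; t_c = (35/16)/(35/16) = 1
T = 2·7/4 + 1 = 9/2

t_a=7/4 t_c=1 v_peak=35/16 T=9/2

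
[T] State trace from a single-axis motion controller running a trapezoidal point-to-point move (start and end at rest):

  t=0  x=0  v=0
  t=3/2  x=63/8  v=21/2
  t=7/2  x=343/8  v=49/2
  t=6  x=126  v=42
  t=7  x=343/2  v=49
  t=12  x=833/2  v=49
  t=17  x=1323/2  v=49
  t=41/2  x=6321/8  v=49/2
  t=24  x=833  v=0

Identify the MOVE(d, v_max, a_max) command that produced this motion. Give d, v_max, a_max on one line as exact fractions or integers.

final state: t=24, x=833, v=0 → d = 833
a_max = (21/2−0)/(3/2−0) = 7
max v = 49 over t∈[7,17] → v_max = 49
check: 49·(7+10) = 833 ✓

d=833 v_max=49 a_max=7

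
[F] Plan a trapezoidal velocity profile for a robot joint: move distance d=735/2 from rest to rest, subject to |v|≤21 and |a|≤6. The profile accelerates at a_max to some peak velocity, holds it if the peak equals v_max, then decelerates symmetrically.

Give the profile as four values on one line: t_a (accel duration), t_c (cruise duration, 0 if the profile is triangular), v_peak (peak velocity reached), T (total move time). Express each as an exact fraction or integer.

(v_max)²/a_max = 21²/6 = 147/2
735/2 ≥ 147/2 → trapezoidal
t_a = 21/6 = 7/2; v_peak = 21
d_cruise = 735/2 − 147/2 = 294; t_c = 294/21 = 14
T = 2·7/2 + 14 = 21

t_a=7/2 t_c=14 v_peak=21 T=21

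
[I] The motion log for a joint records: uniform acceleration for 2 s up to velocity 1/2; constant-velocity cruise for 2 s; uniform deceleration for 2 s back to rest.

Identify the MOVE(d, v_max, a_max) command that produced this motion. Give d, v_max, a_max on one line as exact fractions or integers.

d=2 v_max=1/2 a_max=1/4

a_max = (1/2)/2 = 1/4
d_a = ½·1/2·2 = 1/2; d_c = 1/2·2 = 1
d = 2·1/2 + 1 = 2
t_c = 2 > 0 ⇒ limit active, v_max = 1/2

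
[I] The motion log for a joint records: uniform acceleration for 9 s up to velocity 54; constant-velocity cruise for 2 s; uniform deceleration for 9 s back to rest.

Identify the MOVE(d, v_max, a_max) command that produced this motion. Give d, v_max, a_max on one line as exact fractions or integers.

d=594 v_max=54 a_max=6

a_max = 54/9 = 6
d_a = ½·54·9 = 243; d_c = 54·2 = 108
d = 2·243 + 108 = 594
t_c = 2 > 0 so v_max = 54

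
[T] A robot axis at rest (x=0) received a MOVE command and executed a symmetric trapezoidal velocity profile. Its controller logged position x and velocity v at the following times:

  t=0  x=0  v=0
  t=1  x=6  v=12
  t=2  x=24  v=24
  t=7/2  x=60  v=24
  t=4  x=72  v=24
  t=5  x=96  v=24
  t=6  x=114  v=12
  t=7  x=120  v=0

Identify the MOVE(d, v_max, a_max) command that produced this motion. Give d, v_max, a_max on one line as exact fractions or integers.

d=120 v_max=24 a_max=12

final state: t=7, x=120, v=0 → d = 120
a_max = (12−0)/(1−0) = 12
max v = 24 over t∈[2,5] → v_max = 24
check: 24·(2+3) = 120 ✓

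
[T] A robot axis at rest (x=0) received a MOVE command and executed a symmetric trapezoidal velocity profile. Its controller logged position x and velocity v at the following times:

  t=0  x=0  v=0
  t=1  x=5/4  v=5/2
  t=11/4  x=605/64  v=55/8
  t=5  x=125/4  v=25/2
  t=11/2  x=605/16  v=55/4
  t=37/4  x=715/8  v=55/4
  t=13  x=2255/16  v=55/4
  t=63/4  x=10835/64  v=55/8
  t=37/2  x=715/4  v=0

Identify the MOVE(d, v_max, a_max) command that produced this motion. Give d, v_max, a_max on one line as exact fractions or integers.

final state: t=37/2, x=715/4, v=0 → d = 715/4
a_max = (5/2−0)/(1−0) = 5/2
max v = 55/4 over t∈[11/2,13] → v_max = 55/4
check: 55/4·(11/2+15/2) = 715/4 ✓

d=715/4 v_max=55/4 a_max=5/2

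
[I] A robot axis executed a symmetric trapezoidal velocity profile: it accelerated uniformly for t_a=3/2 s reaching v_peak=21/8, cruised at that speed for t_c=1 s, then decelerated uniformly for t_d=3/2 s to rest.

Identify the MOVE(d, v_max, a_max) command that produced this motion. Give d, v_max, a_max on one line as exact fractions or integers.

d=105/16 v_max=21/8 a_max=7/4

a_max = (21/8)/(3/2) = 7/4
d_a = ½·21/8·3/2 = 63/32; d_c = 21/8·1 = 21/8
d = 2·63/32 + 21/8 = 105/16
t_c = 1 > 0 so v_max = 21/8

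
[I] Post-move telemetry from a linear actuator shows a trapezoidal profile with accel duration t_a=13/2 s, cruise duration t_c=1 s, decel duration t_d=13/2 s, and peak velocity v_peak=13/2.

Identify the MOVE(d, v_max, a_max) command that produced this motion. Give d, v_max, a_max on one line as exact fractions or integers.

a_max = (13/2)/(13/2) = 1
d_a = ½·13/2·13/2 = 169/8; d_c = 13/2·1 = 13/2
d = 2·169/8 + 13/2 = 195/4
t_c = 1 > 0 ⇒ limit active, v_max = 13/2

d=195/4 v_max=13/2 a_max=1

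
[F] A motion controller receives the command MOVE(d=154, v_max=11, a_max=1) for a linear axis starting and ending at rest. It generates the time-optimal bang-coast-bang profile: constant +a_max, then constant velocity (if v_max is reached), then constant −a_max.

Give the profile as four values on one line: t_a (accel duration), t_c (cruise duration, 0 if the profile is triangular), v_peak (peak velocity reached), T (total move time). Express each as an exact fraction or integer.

t_a=11 t_c=3 v_peak=11 T=25

v_max²/a_max = 11²/1 = 121
154 ≥ 121 → trapezoidal
t_a = 11/1 = 11; v_peak = 11
d_cruise = 154 − 121 = 33; t_c = 33/11 = 3
T = 2·11 + 3 = 25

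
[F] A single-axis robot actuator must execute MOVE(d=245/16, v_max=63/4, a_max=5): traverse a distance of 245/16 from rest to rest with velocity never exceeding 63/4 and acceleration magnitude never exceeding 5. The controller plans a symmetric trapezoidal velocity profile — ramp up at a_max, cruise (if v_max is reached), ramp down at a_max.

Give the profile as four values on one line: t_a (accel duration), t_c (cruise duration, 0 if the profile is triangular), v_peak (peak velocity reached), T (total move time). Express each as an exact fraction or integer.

t_a=7/4 t_c=0 v_peak=35/4 T=7/2

v_max²/a_max = (63/4)²/5 = 3969/80
245/16 < 3969/80 → triangular
v_peak = √(245/16·5) = √(1225/16) = 35/4
t_a = (35/4)/5 = 7/4; t_c = 0
T = 2·7/4 = 7/2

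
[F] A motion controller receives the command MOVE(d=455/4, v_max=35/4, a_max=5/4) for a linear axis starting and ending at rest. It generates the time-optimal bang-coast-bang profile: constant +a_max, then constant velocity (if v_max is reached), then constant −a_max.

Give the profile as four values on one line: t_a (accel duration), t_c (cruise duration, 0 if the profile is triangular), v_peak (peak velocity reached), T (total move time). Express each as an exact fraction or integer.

t_a=7 t_c=6 v_peak=35/4 T=20

v_max²/a_max = (35/4)²/(5/4) = 245/4
455/4 ≥ 245/4 → trapezoidal
t_a = (35/4)/(5/4) = 7; v_peak = 35/4
d_cruise = 455/4 − 245/4 = 105/2; t_c = (105/2)/(35/4) = 6
T = 2·7 + 6 = 20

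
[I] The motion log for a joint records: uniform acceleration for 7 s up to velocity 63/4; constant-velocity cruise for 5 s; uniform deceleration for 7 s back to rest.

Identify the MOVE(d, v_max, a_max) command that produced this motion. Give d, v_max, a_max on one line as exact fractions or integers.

a_max = (63/4)/7 = 9/4
d_a = ½·63/4·7 = 441/8; d_c = 63/4·5 = 315/4
d = 2·441/8 + 315/4 = 189
t_c = 5 > 0 so v_max = 63/4

d=189 v_max=63/4 a_max=9/4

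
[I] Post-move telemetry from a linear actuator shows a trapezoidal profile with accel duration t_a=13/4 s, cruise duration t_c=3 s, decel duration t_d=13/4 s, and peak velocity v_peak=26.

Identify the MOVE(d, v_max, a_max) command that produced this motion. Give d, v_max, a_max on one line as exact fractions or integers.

d=325/2 v_max=26 a_max=8

a_max = 26/(13/4) = 8
d_a = ½·26·13/4 = 169/4; d_c = 26·3 = 78
d = 2·169/4 + 78 = 325/2
t_c = 3 > 0 → v_max = v_peak = 26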